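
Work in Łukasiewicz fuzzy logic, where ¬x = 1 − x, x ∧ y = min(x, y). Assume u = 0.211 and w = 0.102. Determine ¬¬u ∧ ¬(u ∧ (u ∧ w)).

0.211

¬u = 1 − 0.211 = 0.789
¬¬u = 1 − 0.789 = 0.211
u ∧ w = min(0.211, 0.102) = 0.102
u ∧ (u ∧ w) = min(0.211, 0.102) = 0.102
¬(u ∧ (u ∧ w)) = 1 − 0.102 = 0.898
¬¬u ∧ ¬(u ∧ (u ∧ w)) = min(0.211, 0.898) = 0.211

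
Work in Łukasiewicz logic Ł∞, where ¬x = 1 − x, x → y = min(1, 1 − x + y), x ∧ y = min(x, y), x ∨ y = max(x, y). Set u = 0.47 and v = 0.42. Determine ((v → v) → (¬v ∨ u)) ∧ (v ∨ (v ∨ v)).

0.42

v → v = min(1, 1 − 0.42 + 0.42) = min(1, 1.00) = 1.00
¬v = 1 − 0.42 = 0.58
¬v ∨ u = max(0.58, 0.47) = 0.58
(v → v) → (¬v ∨ u) = min(1, 1 − 1.00 + 0.58) = min(1, 0.58) = 0.58
v ∨ v = max(0.42, 0.42) = 0.42
v ∨ (v ∨ v) = max(0.42, 0.42) = 0.42
((v → v) → (¬v ∨ u)) ∧ (v ∨ (v ∨ v)) = min(0.58, 0.42) = 0.42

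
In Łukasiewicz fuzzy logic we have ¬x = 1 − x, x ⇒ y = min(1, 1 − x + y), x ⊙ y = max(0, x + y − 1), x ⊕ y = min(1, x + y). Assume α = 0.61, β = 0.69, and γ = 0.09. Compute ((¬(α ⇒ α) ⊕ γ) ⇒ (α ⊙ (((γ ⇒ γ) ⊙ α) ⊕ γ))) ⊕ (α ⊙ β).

α ⇒ α = min(1, 1 − 0.61 + 0.61) = min(1, 1.00) = 1.00
¬(α ⇒ α) = 1 − 1.00 = 0.00
¬(α ⇒ α) ⊕ γ = min(1, 0.00 + 0.09) = min(1, 0.09) = 0.09
γ ⇒ γ = min(1, 1 − 0.09 + 0.09) = min(1, 1.00) = 1.00
(γ ⇒ γ) ⊙ α = max(0, 1.00 + 0.61 − 1) = max(0, 0.61) = 0.61
((γ ⇒ γ) ⊙ α) ⊕ γ = min(1, 0.61 + 0.09) = min(1, 0.70) = 0.70
α ⊙ (((γ ⇒ γ) ⊙ α) ⊕ γ) = max(0, 0.61 + 0.70 − 1) = max(0, 0.31) = 0.31
(¬(α ⇒ α) ⊕ γ) ⇒ (α ⊙ (((γ ⇒ γ) ⊙ α) ⊕ γ)) = min(1, 1 − 0.09 + 0.31) = min(1, 1.22) = 1.00
α ⊙ β = max(0, 0.61 + 0.69 − 1) = max(0, 0.30) = 0.30
((¬(α ⇒ α) ⊕ γ) ⇒ (α ⊙ (((γ ⇒ γ) ⊙ α) ⊕ γ))) ⊕ (α ⊙ β) = min(1, 1.00 + 0.30) = min(1, 1.30) = 1.00

1.00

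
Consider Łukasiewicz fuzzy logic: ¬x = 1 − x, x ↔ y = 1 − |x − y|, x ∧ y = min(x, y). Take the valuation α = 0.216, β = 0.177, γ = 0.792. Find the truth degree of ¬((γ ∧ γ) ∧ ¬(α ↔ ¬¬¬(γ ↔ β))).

0.601

γ ∧ γ = min(0.792, 0.792) = 0.792
γ ↔ β = 1 − |0.792 − 0.177| = 1 − 0.615 = 0.385
¬(γ ↔ β) = 1 − 0.385 = 0.615
¬¬(γ ↔ β) = 1 − 0.615 = 0.385
¬¬¬(γ ↔ β) = 1 − 0.385 = 0.615
α ↔ ¬¬¬(γ ↔ β) = 1 − |0.216 − 0.615| = 1 − 0.399 = 0.601
¬(α ↔ ¬¬¬(γ ↔ β)) = 1 − 0.601 = 0.399
(γ ∧ γ) ∧ ¬(α ↔ ¬¬¬(γ ↔ β)) = min(0.792, 0.399) = 0.399
¬((γ ∧ γ) ∧ ¬(α ↔ ¬¬¬(γ ↔ β))) = 1 − 0.399 = 0.601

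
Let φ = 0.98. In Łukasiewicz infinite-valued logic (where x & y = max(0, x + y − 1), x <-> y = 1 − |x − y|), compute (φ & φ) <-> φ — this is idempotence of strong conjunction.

0.98

φ & φ = max(0, 0.98 + 0.98 − 1) = max(0, 0.96) = 0.96
(φ & φ) <-> φ = 1 − |0.96 − 0.98| = 1 − 0.02 = 0.98
(The value 0.98 < 1 shows this instance is not satisfied; fails in Ł∞ since a ⊗ a = max(0, 2a−1) ≠ a in general.)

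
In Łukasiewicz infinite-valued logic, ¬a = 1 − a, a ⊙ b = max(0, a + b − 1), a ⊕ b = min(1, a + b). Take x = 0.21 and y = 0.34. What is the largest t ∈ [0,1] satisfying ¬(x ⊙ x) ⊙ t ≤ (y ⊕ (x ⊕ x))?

0.76

x ⊙ x = max(0, 0.21 + 0.21 − 1) = max(0, -0.58) = 0.00
¬(x ⊙ x) = 1 − 0.00 = 1.00
So the left factor is ¬(x ⊙ x) = 1.00.
x ⊕ x = min(1, 0.21 + 0.21) = min(1, 0.42) = 0.42
y ⊕ (x ⊕ x) = min(1, 0.34 + 0.42) = min(1, 0.76) = 0.76
So the right-hand bound is y ⊕ (x ⊕ x) = 0.76.
The residuum of the Łukasiewicz t-norm gives the supremum: min(1, 1 − 1.00 + 0.76).
1 − 1.00 + 0.76 = 0.76, so t = min(1, 0.76) = 0.76.
Check: 1.00 ⊙ 0.76 = max(0, 0.76) = 0.76 ≤ 0.76.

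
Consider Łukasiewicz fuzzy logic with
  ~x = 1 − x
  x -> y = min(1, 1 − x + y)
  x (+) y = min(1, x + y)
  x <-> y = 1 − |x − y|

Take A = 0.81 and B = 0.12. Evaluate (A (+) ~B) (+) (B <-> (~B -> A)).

~B = 1 − 0.12 = 0.88
A (+) ~B = min(1, 0.81 + 0.88) = min(1, 1.69) = 1.00
~B -> A = min(1, 1 − 0.88 + 0.81) = min(1, 0.93) = 0.93
B <-> (~B -> A) = 1 − |0.12 − 0.93| = 1 − 0.81 = 0.19
(A (+) ~B) (+) (B <-> (~B -> A)) = min(1, 1.00 + 0.19) = min(1, 1.19) = 1.00

1.00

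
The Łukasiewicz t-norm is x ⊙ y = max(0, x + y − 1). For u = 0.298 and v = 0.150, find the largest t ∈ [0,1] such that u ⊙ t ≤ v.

The residuum of the Łukasiewicz t-norm gives the supremum: min(1, 1 − 0.298 + 0.150).
1 − 0.298 + 0.150 = 0.852, so t = min(1, 0.852) = 0.852.
Check: 0.298 ⊙ 0.852 = max(0, 0.150) = 0.150 ≤ 0.150.

0.852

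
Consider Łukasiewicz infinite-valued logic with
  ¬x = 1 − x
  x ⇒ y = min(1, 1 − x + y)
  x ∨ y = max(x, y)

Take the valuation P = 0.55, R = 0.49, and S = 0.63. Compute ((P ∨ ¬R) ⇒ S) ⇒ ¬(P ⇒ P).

¬R = 1 − 0.49 = 0.51
P ∨ ¬R = max(0.55, 0.51) = 0.55
(P ∨ ¬R) ⇒ S = min(1, 1 − 0.55 + 0.63) = min(1, 1.08) = 1.00
P ⇒ P = min(1, 1 − 0.55 + 0.55) = min(1, 1.00) = 1.00
¬(P ⇒ P) = 1 − 1.00 = 0.00
((P ∨ ¬R) ⇒ S) ⇒ ¬(P ⇒ P) = min(1, 1 − 1.00 + 0.00) = min(1, 0.00) = 0.00

0.00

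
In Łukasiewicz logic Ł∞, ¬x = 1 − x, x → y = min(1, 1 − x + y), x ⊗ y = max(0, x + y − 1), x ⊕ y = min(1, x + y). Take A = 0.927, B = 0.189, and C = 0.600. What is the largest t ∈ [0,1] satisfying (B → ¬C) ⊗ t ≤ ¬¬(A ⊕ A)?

1.000

¬C = 1 − 0.600 = 0.400
B → ¬C = min(1, 1 − 0.189 + 0.400) = min(1, 1.211) = 1.000
So the left factor is B → ¬C = 1.000.
A ⊕ A = min(1, 0.927 + 0.927) = min(1, 1.854) = 1.000
¬(A ⊕ A) = 1 − 1.000 = 0.000
¬¬(A ⊕ A) = 1 − 0.000 = 1.000
So the right-hand bound is ¬¬(A ⊕ A) = 1.000.
The residuum of the Łukasiewicz t-norm gives the supremum: min(1, 1 − 1.000 + 1.000).
1 − 1.000 + 1.000 = 1.000, so t = min(1, 1.000) = 1.000.
Check: 1.000 ⊗ 1.000 = max(0, 1.000) = 1.000 ≤ 1.000.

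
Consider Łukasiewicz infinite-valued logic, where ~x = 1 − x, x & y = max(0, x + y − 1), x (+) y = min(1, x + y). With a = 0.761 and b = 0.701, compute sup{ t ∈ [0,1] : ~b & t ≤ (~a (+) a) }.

1.000

~b = 1 − 0.701 = 0.299
So the left factor is ~b = 0.299.
~a = 1 − 0.761 = 0.239
~a (+) a = min(1, 0.239 + 0.761) = min(1, 1.000) = 1.000
So the right-hand bound is ~a (+) a = 1.000.
The residuum of the Łukasiewicz t-norm gives the supremum: min(1, 1 − 0.299 + 1.000).
1 − 0.299 + 1.000 = 1.701, so t = min(1, 1.701) = 1.000.
Check: 0.299 & 1.000 = max(0, 0.299) = 0.299 ≤ 1.000.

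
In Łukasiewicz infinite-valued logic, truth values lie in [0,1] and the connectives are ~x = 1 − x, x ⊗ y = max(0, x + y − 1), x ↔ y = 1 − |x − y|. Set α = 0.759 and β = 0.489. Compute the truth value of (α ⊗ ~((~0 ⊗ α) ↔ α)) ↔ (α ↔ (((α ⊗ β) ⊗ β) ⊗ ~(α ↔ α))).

~0 = 1 − 0.000 = 1.000
~0 ⊗ α = max(0, 1.000 + 0.759 − 1) = max(0, 0.759) = 0.759
(~0 ⊗ α) ↔ α = 1 − |0.759 − 0.759| = 1 − 0.000 = 1.000
~((~0 ⊗ α) ↔ α) = 1 − 1.000 = 0.000
α ⊗ ~((~0 ⊗ α) ↔ α) = max(0, 0.759 + 0.000 − 1) = max(0, -0.241) = 0.000
α ⊗ β = max(0, 0.759 + 0.489 − 1) = max(0, 0.248) = 0.248
(α ⊗ β) ⊗ β = max(0, 0.248 + 0.489 − 1) = max(0, -0.263) = 0.000
α ↔ α = 1 − |0.759 − 0.759| = 1 − 0.000 = 1.000
~(α ↔ α) = 1 − 1.000 = 0.000
((α ⊗ β) ⊗ β) ⊗ ~(α ↔ α) = max(0, 0.000 + 0.000 − 1) = max(0, -1.000) = 0.000
α ↔ (((α ⊗ β) ⊗ β) ⊗ ~(α ↔ α)) = 1 − |0.759 − 0.000| = 1 − 0.759 = 0.241
(α ⊗ ~((~0 ⊗ α) ↔ α)) ↔ (α ↔ (((α ⊗ β) ⊗ β) ⊗ ~(α ↔ α))) = 1 − |0.000 − 0.241| = 1 − 0.241 = 0.759

0.759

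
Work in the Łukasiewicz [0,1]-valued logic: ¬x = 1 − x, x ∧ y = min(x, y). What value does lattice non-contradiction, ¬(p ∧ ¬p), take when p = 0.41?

¬p = 1 − 0.41 = 0.59
p ∧ ¬p = min(0.41, 0.59) = 0.41
¬(p ∧ ¬p) = 1 − 0.41 = 0.59
(The value 0.59 < 1 shows this instance is not satisfied; not a Ł∞-tautology — its value is 1 − min(a, 1−a).)

0.59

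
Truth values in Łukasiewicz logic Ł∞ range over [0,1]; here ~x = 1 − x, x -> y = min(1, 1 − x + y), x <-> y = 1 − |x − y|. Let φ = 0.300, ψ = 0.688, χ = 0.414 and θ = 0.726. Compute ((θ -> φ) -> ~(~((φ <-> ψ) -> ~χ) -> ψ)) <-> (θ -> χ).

0.738

θ -> φ = min(1, 1 − 0.726 + 0.300) = min(1, 0.574) = 0.574
φ <-> ψ = 1 − |0.300 − 0.688| = 1 − 0.388 = 0.612
~χ = 1 − 0.414 = 0.586
(φ <-> ψ) -> ~χ = min(1, 1 − 0.612 + 0.586) = min(1, 0.974) = 0.974
~((φ <-> ψ) -> ~χ) = 1 − 0.974 = 0.026
~((φ <-> ψ) -> ~χ) -> ψ = min(1, 1 − 0.026 + 0.688) = min(1, 1.662) = 1.000
~(~((φ <-> ψ) -> ~χ) -> ψ) = 1 − 1.000 = 0.000
(θ -> φ) -> ~(~((φ <-> ψ) -> ~χ) -> ψ) = min(1, 1 − 0.574 + 0.000) = min(1, 0.426) = 0.426
θ -> χ = min(1, 1 − 0.726 + 0.414) = min(1, 0.688) = 0.688
((θ -> φ) -> ~(~((φ <-> ψ) -> ~χ) -> ψ)) <-> (θ -> χ) = 1 − |0.426 − 0.688| = 1 − 0.262 = 0.738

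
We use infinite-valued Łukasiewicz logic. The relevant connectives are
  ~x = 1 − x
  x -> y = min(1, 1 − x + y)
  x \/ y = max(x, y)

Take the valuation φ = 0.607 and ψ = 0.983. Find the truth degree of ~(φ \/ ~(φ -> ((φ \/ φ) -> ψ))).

0.393

φ \/ φ = max(0.607, 0.607) = 0.607
(φ \/ φ) -> ψ = min(1, 1 − 0.607 + 0.983) = min(1, 1.376) = 1.000
φ -> ((φ \/ φ) -> ψ) = min(1, 1 − 0.607 + 1.000) = min(1, 1.393) = 1.000
~(φ -> ((φ \/ φ) -> ψ)) = 1 − 1.000 = 0.000
φ \/ ~(φ -> ((φ \/ φ) -> ψ)) = max(0.607, 0.000) = 0.607
~(φ \/ ~(φ -> ((φ \/ φ) -> ψ))) = 1 − 0.607 = 0.393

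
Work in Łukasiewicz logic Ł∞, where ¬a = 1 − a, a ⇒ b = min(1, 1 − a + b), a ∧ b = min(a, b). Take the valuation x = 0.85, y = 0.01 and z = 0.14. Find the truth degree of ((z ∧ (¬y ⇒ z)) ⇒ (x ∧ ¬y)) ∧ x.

¬y = 1 − 0.01 = 0.99
¬y ⇒ z = min(1, 1 − 0.99 + 0.14) = min(1, 0.15) = 0.15
z ∧ (¬y ⇒ z) = min(0.14, 0.15) = 0.14
x ∧ ¬y = min(0.85, 0.99) = 0.85
(z ∧ (¬y ⇒ z)) ⇒ (x ∧ ¬y) = min(1, 1 − 0.14 + 0.85) = min(1, 1.71) = 1.00
((z ∧ (¬y ⇒ z)) ⇒ (x ∧ ¬y)) ∧ x = min(1.00, 0.85) = 0.85

0.85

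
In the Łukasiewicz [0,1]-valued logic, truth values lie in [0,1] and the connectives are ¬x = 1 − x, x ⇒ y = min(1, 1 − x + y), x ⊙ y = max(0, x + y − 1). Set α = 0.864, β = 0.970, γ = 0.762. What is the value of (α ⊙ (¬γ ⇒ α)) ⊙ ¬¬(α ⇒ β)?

¬γ = 1 − 0.762 = 0.238
¬γ ⇒ α = min(1, 1 − 0.238 + 0.864) = min(1, 1.626) = 1.000
α ⊙ (¬γ ⇒ α) = max(0, 0.864 + 1.000 − 1) = max(0, 0.864) = 0.864
α ⇒ β = min(1, 1 − 0.864 + 0.970) = min(1, 1.106) = 1.000
¬(α ⇒ β) = 1 − 1.000 = 0.000
¬¬(α ⇒ β) = 1 − 0.000 = 1.000
(α ⊙ (¬γ ⇒ α)) ⊙ ¬¬(α ⇒ β) = max(0, 0.864 + 1.000 − 1) = max(0, 0.864) = 0.864

0.864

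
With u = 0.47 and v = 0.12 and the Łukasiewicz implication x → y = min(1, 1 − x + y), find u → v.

u → v = min(1, 1 − 0.47 + 0.12) = min(1, 0.65) = 0.65
For comparison, the Gödel implication (1 if x ≤ y else y) would give 0.12.

0.65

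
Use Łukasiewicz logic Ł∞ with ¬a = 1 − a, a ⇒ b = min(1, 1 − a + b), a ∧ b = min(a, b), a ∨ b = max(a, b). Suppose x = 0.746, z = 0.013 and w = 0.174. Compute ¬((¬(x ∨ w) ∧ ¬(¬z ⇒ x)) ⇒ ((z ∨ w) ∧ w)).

0.067

x ∨ w = max(0.746, 0.174) = 0.746
¬(x ∨ w) = 1 − 0.746 = 0.254
¬z = 1 − 0.013 = 0.987
¬z ⇒ x = min(1, 1 − 0.987 + 0.746) = min(1, 0.759) = 0.759
¬(¬z ⇒ x) = 1 − 0.759 = 0.241
¬(x ∨ w) ∧ ¬(¬z ⇒ x) = min(0.254, 0.241) = 0.241
z ∨ w = max(0.013, 0.174) = 0.174
(z ∨ w) ∧ w = min(0.174, 0.174) = 0.174
(¬(x ∨ w) ∧ ¬(¬z ⇒ x)) ⇒ ((z ∨ w) ∧ w) = min(1, 1 − 0.241 + 0.174) = min(1, 0.933) = 0.933
¬((¬(x ∨ w) ∧ ¬(¬z ⇒ x)) ⇒ ((z ∨ w) ∧ w)) = 1 − 0.933 = 0.067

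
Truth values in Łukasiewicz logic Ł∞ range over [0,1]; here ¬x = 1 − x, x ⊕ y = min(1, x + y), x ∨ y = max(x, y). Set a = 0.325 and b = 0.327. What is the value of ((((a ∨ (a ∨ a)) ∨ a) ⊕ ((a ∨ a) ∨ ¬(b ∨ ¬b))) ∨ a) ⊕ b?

0.979

a ∨ a = max(0.325, 0.325) = 0.325
a ∨ (a ∨ a) = max(0.325, 0.325) = 0.325
(a ∨ (a ∨ a)) ∨ a = max(0.325, 0.325) = 0.325
¬b = 1 − 0.327 = 0.673
b ∨ ¬b = max(0.327, 0.673) = 0.673
¬(b ∨ ¬b) = 1 − 0.673 = 0.327
(a ∨ a) ∨ ¬(b ∨ ¬b) = max(0.325, 0.327) = 0.327
((a ∨ (a ∨ a)) ∨ a) ⊕ ((a ∨ a) ∨ ¬(b ∨ ¬b)) = min(1, 0.325 + 0.327) = min(1, 0.652) = 0.652
(((a ∨ (a ∨ a)) ∨ a) ⊕ ((a ∨ a) ∨ ¬(b ∨ ¬b))) ∨ a = max(0.652, 0.325) = 0.652
((((a ∨ (a ∨ a)) ∨ a) ⊕ ((a ∨ a) ∨ ¬(b ∨ ¬b))) ∨ a) ⊕ b = min(1, 0.652 + 0.327) = min(1, 0.979) = 0.979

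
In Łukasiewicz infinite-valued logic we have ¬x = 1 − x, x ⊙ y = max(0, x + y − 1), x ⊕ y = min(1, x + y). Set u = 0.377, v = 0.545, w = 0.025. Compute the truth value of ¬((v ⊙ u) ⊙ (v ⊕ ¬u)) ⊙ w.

0.025

v ⊙ u = max(0, 0.545 + 0.377 − 1) = max(0, -0.078) = 0.000
¬u = 1 − 0.377 = 0.623
v ⊕ ¬u = min(1, 0.545 + 0.623) = min(1, 1.168) = 1.000
(v ⊙ u) ⊙ (v ⊕ ¬u) = max(0, 0.000 + 1.000 − 1) = max(0, 0.000) = 0.000
¬((v ⊙ u) ⊙ (v ⊕ ¬u)) = 1 − 0.000 = 1.000
¬((v ⊙ u) ⊙ (v ⊕ ¬u)) ⊙ w = max(0, 1.000 + 0.025 − 1) = max(0, 0.025) = 0.025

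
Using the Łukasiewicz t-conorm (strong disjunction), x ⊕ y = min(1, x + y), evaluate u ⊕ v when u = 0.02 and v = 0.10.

0.12

u ⊕ v = min(1, 0.02 + 0.10) = min(1, 0.12) = 0.12
For comparison, the Gödel t-conorm max(x, y) would give 0.10.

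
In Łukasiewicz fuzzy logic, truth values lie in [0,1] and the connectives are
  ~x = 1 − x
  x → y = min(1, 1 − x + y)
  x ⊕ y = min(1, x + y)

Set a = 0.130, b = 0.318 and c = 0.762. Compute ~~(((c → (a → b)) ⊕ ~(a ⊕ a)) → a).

a → b = min(1, 1 − 0.130 + 0.318) = min(1, 1.188) = 1.000
c → (a → b) = min(1, 1 − 0.762 + 1.000) = min(1, 1.238) = 1.000
a ⊕ a = min(1, 0.130 + 0.130) = min(1, 0.260) = 0.260
~(a ⊕ a) = 1 − 0.260 = 0.740
(c → (a → b)) ⊕ ~(a ⊕ a) = min(1, 1.000 + 0.740) = min(1, 1.740) = 1.000
((c → (a → b)) ⊕ ~(a ⊕ a)) → a = min(1, 1 − 1.000 + 0.130) = min(1, 0.130) = 0.130
~(((c → (a → b)) ⊕ ~(a ⊕ a)) → a) = 1 − 0.130 = 0.870
~~(((c → (a → b)) ⊕ ~(a ⊕ a)) → a) = 1 − 0.870 = 0.130

0.130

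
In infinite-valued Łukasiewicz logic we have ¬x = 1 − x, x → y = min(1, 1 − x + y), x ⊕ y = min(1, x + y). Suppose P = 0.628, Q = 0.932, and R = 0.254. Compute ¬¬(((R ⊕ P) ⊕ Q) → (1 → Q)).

0.932

R ⊕ P = min(1, 0.254 + 0.628) = min(1, 0.882) = 0.882
(R ⊕ P) ⊕ Q = min(1, 0.882 + 0.932) = min(1, 1.814) = 1.000
1 → Q = min(1, 1 − 1.000 + 0.932) = min(1, 0.932) = 0.932
((R ⊕ P) ⊕ Q) → (1 → Q) = min(1, 1 − 1.000 + 0.932) = min(1, 0.932) = 0.932
¬(((R ⊕ P) ⊕ Q) → (1 → Q)) = 1 − 0.932 = 0.068
¬¬(((R ⊕ P) ⊕ Q) → (1 → Q)) = 1 − 0.068 = 0.932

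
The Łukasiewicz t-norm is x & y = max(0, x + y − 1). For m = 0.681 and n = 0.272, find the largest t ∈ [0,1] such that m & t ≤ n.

The residuum of the Łukasiewicz t-norm gives the supremum: min(1, 1 − 0.681 + 0.272).
1 − 0.681 + 0.272 = 0.591, so t = min(1, 0.591) = 0.591.
Check: 0.681 & 0.591 = max(0, 0.272) = 0.272 ≤ 0.272.

0.591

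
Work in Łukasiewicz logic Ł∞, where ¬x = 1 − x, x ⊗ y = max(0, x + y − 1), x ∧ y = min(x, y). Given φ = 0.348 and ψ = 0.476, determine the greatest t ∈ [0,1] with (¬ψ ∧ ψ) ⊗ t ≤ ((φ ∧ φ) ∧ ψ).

¬ψ = 1 − 0.476 = 0.524
¬ψ ∧ ψ = min(0.524, 0.476) = 0.476
So the left factor is ¬ψ ∧ ψ = 0.476.
φ ∧ φ = min(0.348, 0.348) = 0.348
(φ ∧ φ) ∧ ψ = min(0.348, 0.476) = 0.348
So the right-hand bound is (φ ∧ φ) ∧ ψ = 0.348.
The residuum of the Łukasiewicz t-norm gives the supremum: min(1, 1 − 0.476 + 0.348).
1 − 0.476 + 0.348 = 0.872, so t = min(1, 0.872) = 0.872.
Check: 0.476 ⊗ 0.872 = max(0, 0.348) = 0.348 ≤ 0.348.

0.872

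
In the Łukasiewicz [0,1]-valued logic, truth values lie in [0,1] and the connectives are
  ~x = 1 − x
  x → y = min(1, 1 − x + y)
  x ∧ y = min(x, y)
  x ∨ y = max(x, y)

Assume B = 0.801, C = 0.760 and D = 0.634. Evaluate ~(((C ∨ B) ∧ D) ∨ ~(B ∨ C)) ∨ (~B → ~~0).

0.801

C ∨ B = max(0.760, 0.801) = 0.801
(C ∨ B) ∧ D = min(0.801, 0.634) = 0.634
B ∨ C = max(0.801, 0.760) = 0.801
~(B ∨ C) = 1 − 0.801 = 0.199
((C ∨ B) ∧ D) ∨ ~(B ∨ C) = max(0.634, 0.199) = 0.634
~(((C ∨ B) ∧ D) ∨ ~(B ∨ C)) = 1 − 0.634 = 0.366
~B = 1 − 0.801 = 0.199
~0 = 1 − 0.000 = 1.000
~~0 = 1 − 1.000 = 0.000
~B → ~~0 = min(1, 1 − 0.199 + 0.000) = min(1, 0.801) = 0.801
~(((C ∨ B) ∧ D) ∨ ~(B ∨ C)) ∨ (~B → ~~0) = max(0.366, 0.801) = 0.801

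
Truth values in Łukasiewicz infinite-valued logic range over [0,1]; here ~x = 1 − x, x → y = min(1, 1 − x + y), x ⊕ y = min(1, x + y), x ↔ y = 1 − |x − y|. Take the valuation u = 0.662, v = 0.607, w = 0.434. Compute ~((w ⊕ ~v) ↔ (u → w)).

~v = 1 − 0.607 = 0.393
w ⊕ ~v = min(1, 0.434 + 0.393) = min(1, 0.827) = 0.827
u → w = min(1, 1 − 0.662 + 0.434) = min(1, 0.772) = 0.772
(w ⊕ ~v) ↔ (u → w) = 1 − |0.827 − 0.772| = 1 − 0.055 = 0.945
~((w ⊕ ~v) ↔ (u → w)) = 1 − 0.945 = 0.055

0.055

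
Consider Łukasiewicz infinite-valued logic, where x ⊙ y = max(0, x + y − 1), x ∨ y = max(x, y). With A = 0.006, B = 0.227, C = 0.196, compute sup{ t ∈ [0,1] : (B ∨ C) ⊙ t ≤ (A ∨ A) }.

B ∨ C = max(0.227, 0.196) = 0.227
So the left factor is B ∨ C = 0.227.
A ∨ A = max(0.006, 0.006) = 0.006
So the right-hand bound is A ∨ A = 0.006.
The residuum of the Łukasiewicz t-norm gives the supremum: min(1, 1 − 0.227 + 0.006).
1 − 0.227 + 0.006 = 0.779, so t = min(1, 0.779) = 0.779.
Check: 0.227 ⊙ 0.779 = max(0, 0.006) = 0.006 ≤ 0.006.

0.779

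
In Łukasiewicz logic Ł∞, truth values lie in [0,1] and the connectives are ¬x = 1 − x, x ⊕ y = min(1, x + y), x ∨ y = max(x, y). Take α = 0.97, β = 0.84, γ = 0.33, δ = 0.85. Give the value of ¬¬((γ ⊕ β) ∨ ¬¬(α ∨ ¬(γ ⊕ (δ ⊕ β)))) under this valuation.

γ ⊕ β = min(1, 0.33 + 0.84) = min(1, 1.17) = 1.00
δ ⊕ β = min(1, 0.85 + 0.84) = min(1, 1.69) = 1.00
γ ⊕ (δ ⊕ β) = min(1, 0.33 + 1.00) = min(1, 1.33) = 1.00
¬(γ ⊕ (δ ⊕ β)) = 1 − 1.00 = 0.00
α ∨ ¬(γ ⊕ (δ ⊕ β)) = max(0.97, 0.00) = 0.97
¬(α ∨ ¬(γ ⊕ (δ ⊕ β))) = 1 − 0.97 = 0.03
¬¬(α ∨ ¬(γ ⊕ (δ ⊕ β))) = 1 − 0.03 = 0.97
(γ ⊕ β) ∨ ¬¬(α ∨ ¬(γ ⊕ (δ ⊕ β))) = max(1.00, 0.97) = 1.00
¬((γ ⊕ β) ∨ ¬¬(α ∨ ¬(γ ⊕ (δ ⊕ β)))) = 1 − 1.00 = 0.00
¬¬((γ ⊕ β) ∨ ¬¬(α ∨ ¬(γ ⊕ (δ ⊕ β)))) = 1 − 0.00 = 1.00

1.00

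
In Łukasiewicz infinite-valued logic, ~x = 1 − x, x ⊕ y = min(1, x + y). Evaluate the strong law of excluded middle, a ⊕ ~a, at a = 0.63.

1.00

~a = 1 − 0.63 = 0.37
a ⊕ ~a = min(1, 0.63 + 0.37) = min(1, 1.00) = 1.00
(As expected: always 1 in Ł∞ since a ⊕ (1−a) = 1.)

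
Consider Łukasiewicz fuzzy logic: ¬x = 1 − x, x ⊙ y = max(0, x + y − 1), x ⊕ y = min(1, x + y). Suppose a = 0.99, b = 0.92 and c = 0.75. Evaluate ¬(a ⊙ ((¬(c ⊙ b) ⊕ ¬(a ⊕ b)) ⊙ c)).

c ⊙ b = max(0, 0.75 + 0.92 − 1) = max(0, 0.67) = 0.67
¬(c ⊙ b) = 1 − 0.67 = 0.33
a ⊕ b = min(1, 0.99 + 0.92) = min(1, 1.91) = 1.00
¬(a ⊕ b) = 1 − 1.00 = 0.00
¬(c ⊙ b) ⊕ ¬(a ⊕ b) = min(1, 0.33 + 0.00) = min(1, 0.33) = 0.33
(¬(c ⊙ b) ⊕ ¬(a ⊕ b)) ⊙ c = max(0, 0.33 + 0.75 − 1) = max(0, 0.08) = 0.08
a ⊙ ((¬(c ⊙ b) ⊕ ¬(a ⊕ b)) ⊙ c) = max(0, 0.99 + 0.08 − 1) = max(0, 0.07) = 0.07
¬(a ⊙ ((¬(c ⊙ b) ⊕ ¬(a ⊕ b)) ⊙ c)) = 1 − 0.07 = 0.93

0.93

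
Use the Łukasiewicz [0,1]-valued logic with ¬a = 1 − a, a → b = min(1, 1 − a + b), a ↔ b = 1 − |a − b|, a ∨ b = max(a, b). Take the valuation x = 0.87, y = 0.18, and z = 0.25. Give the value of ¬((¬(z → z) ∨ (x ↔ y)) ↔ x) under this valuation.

0.56

z → z = min(1, 1 − 0.25 + 0.25) = min(1, 1.00) = 1.00
¬(z → z) = 1 − 1.00 = 0.00
x ↔ y = 1 − |0.87 − 0.18| = 1 − 0.69 = 0.31
¬(z → z) ∨ (x ↔ y) = max(0.00, 0.31) = 0.31
(¬(z → z) ∨ (x ↔ y)) ↔ x = 1 − |0.31 − 0.87| = 1 − 0.56 = 0.44
¬((¬(z → z) ∨ (x ↔ y)) ↔ x) = 1 − 0.44 = 0.56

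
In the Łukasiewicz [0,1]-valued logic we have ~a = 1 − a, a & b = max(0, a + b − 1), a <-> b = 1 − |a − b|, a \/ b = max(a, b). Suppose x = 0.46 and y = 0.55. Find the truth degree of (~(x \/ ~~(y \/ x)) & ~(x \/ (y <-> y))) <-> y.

y \/ x = max(0.55, 0.46) = 0.55
~(y \/ x) = 1 − 0.55 = 0.45
~~(y \/ x) = 1 − 0.45 = 0.55
x \/ ~~(y \/ x) = max(0.46, 0.55) = 0.55
~(x \/ ~~(y \/ x)) = 1 − 0.55 = 0.45
y <-> y = 1 − |0.55 − 0.55| = 1 − 0.00 = 1.00
x \/ (y <-> y) = max(0.46, 1.00) = 1.00
~(x \/ (y <-> y)) = 1 − 1.00 = 0.00
~(x \/ ~~(y \/ x)) & ~(x \/ (y <-> y)) = max(0, 0.45 + 0.00 − 1) = max(0, -0.55) = 0.00
(~(x \/ ~~(y \/ x)) & ~(x \/ (y <-> y))) <-> y = 1 − |0.00 − 0.55| = 1 − 0.55 = 0.45

0.45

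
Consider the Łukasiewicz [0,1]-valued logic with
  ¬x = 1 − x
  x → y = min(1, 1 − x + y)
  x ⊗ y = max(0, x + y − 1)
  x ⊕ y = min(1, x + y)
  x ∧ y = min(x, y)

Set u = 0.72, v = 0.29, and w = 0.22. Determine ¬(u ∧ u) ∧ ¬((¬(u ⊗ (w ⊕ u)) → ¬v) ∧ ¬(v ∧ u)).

u ∧ u = min(0.72, 0.72) = 0.72
¬(u ∧ u) = 1 − 0.72 = 0.28
w ⊕ u = min(1, 0.22 + 0.72) = min(1, 0.94) = 0.94
u ⊗ (w ⊕ u) = max(0, 0.72 + 0.94 − 1) = max(0, 0.66) = 0.66
¬(u ⊗ (w ⊕ u)) = 1 − 0.66 = 0.34
¬v = 1 − 0.29 = 0.71
¬(u ⊗ (w ⊕ u)) → ¬v = min(1, 1 − 0.34 + 0.71) = min(1, 1.37) = 1.00
v ∧ u = min(0.29, 0.72) = 0.29
¬(v ∧ u) = 1 − 0.29 = 0.71
(¬(u ⊗ (w ⊕ u)) → ¬v) ∧ ¬(v ∧ u) = min(1.00, 0.71) = 0.71
¬((¬(u ⊗ (w ⊕ u)) → ¬v) ∧ ¬(v ∧ u)) = 1 − 0.71 = 0.29
¬(u ∧ u) ∧ ¬((¬(u ⊗ (w ⊕ u)) → ¬v) ∧ ¬(v ∧ u)) = min(0.28, 0.29) = 0.28

0.28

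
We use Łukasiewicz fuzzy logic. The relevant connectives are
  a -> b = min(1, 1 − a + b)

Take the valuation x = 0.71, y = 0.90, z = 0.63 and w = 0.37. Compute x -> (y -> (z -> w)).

z -> w = min(1, 1 − 0.63 + 0.37) = min(1, 0.74) = 0.74
y -> (z -> w) = min(1, 1 − 0.90 + 0.74) = min(1, 0.84) = 0.84
x -> (y -> (z -> w)) = min(1, 1 − 0.71 + 0.84) = min(1, 1.13) = 1.00

1.00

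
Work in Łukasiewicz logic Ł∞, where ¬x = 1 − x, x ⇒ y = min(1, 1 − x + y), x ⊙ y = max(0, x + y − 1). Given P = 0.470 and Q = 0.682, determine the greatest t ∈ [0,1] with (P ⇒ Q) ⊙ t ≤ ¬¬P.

0.470

P ⇒ Q = min(1, 1 − 0.470 + 0.682) = min(1, 1.212) = 1.000
So the left factor is P ⇒ Q = 1.000.
¬P = 1 − 0.470 = 0.530
¬¬P = 1 − 0.530 = 0.470
So the right-hand bound is ¬¬P = 0.470.
The residuum of the Łukasiewicz t-norm gives the supremum: min(1, 1 − 1.000 + 0.470).
1 − 1.000 + 0.470 = 0.470, so t = min(1, 0.470) = 0.470.
Check: 1.000 ⊙ 0.470 = max(0, 0.470) = 0.470 ≤ 0.470.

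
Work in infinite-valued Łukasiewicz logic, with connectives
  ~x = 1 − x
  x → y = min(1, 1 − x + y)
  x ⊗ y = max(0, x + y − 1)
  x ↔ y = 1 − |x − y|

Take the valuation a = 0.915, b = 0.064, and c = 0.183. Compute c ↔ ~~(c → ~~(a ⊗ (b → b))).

0.183

b → b = min(1, 1 − 0.064 + 0.064) = min(1, 1.000) = 1.000
a ⊗ (b → b) = max(0, 0.915 + 1.000 − 1) = max(0, 0.915) = 0.915
~(a ⊗ (b → b)) = 1 − 0.915 = 0.085
~~(a ⊗ (b → b)) = 1 − 0.085 = 0.915
c → ~~(a ⊗ (b → b)) = min(1, 1 − 0.183 + 0.915) = min(1, 1.732) = 1.000
~(c → ~~(a ⊗ (b → b))) = 1 − 1.000 = 0.000
~~(c → ~~(a ⊗ (b → b))) = 1 − 0.000 = 1.000
c ↔ ~~(c → ~~(a ⊗ (b → b))) = 1 − |0.183 − 1.000| = 1 − 0.817 = 0.183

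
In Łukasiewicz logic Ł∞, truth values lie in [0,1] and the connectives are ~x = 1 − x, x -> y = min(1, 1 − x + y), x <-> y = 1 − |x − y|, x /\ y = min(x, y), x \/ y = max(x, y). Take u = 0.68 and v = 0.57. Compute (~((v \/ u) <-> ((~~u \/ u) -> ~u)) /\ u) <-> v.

0.47

v \/ u = max(0.57, 0.68) = 0.68
~u = 1 − 0.68 = 0.32
~~u = 1 − 0.32 = 0.68
~~u \/ u = max(0.68, 0.68) = 0.68
(~~u \/ u) -> ~u = min(1, 1 − 0.68 + 0.32) = min(1, 0.64) = 0.64
(v \/ u) <-> ((~~u \/ u) -> ~u) = 1 − |0.68 − 0.64| = 1 − 0.04 = 0.96
~((v \/ u) <-> ((~~u \/ u) -> ~u)) = 1 − 0.96 = 0.04
~((v \/ u) <-> ((~~u \/ u) -> ~u)) /\ u = min(0.04, 0.68) = 0.04
(~((v \/ u) <-> ((~~u \/ u) -> ~u)) /\ u) <-> v = 1 − |0.04 − 0.57| = 1 − 0.53 = 0.47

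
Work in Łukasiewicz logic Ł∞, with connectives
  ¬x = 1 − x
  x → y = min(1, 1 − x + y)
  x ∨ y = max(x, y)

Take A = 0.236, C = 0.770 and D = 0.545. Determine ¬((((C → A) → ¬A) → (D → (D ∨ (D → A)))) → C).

C → A = min(1, 1 − 0.770 + 0.236) = min(1, 0.466) = 0.466
¬A = 1 − 0.236 = 0.764
(C → A) → ¬A = min(1, 1 − 0.466 + 0.764) = min(1, 1.298) = 1.000
D → A = min(1, 1 − 0.545 + 0.236) = min(1, 0.691) = 0.691
D ∨ (D → A) = max(0.545, 0.691) = 0.691
D → (D ∨ (D → A)) = min(1, 1 − 0.545 + 0.691) = min(1, 1.146) = 1.000
((C → A) → ¬A) → (D → (D ∨ (D → A))) = min(1, 1 − 1.000 + 1.000) = min(1, 1.000) = 1.000
(((C → A) → ¬A) → (D → (D ∨ (D → A)))) → C = min(1, 1 − 1.000 + 0.770) = min(1, 0.770) = 0.770
¬((((C → A) → ¬A) → (D → (D ∨ (D → A)))) → C) = 1 − 0.770 = 0.230

0.230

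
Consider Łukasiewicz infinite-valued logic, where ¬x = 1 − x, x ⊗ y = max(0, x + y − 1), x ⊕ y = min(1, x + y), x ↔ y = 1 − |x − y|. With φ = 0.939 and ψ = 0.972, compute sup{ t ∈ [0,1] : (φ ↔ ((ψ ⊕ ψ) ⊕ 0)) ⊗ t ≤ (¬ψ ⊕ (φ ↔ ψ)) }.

1.000

ψ ⊕ ψ = min(1, 0.972 + 0.972) = min(1, 1.944) = 1.000
(ψ ⊕ ψ) ⊕ 0 = min(1, 1.000 + 0.000) = min(1, 1.000) = 1.000
φ ↔ ((ψ ⊕ ψ) ⊕ 0) = 1 − |0.939 − 1.000| = 1 − 0.061 = 0.939
So the left factor is φ ↔ ((ψ ⊕ ψ) ⊕ 0) = 0.939.
¬ψ = 1 − 0.972 = 0.028
φ ↔ ψ = 1 − |0.939 − 0.972| = 1 − 0.033 = 0.967
¬ψ ⊕ (φ ↔ ψ) = min(1, 0.028 + 0.967) = min(1, 0.995) = 0.995
So the right-hand bound is ¬ψ ⊕ (φ ↔ ψ) = 0.995.
The residuum of the Łukasiewicz t-norm gives the supremum: min(1, 1 − 0.939 + 0.995).
1 − 0.939 + 0.995 = 1.056, so t = min(1, 1.056) = 1.000.
Check: 0.939 ⊗ 1.000 = max(0, 0.939) = 0.939 ≤ 0.995.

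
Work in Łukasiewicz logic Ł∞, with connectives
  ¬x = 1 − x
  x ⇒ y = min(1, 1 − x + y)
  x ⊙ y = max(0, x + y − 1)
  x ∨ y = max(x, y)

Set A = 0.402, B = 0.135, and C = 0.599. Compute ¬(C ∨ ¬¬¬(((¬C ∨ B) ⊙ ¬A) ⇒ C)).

¬C = 1 − 0.599 = 0.401
¬C ∨ B = max(0.401, 0.135) = 0.401
¬A = 1 − 0.402 = 0.598
(¬C ∨ B) ⊙ ¬A = max(0, 0.401 + 0.598 − 1) = max(0, -0.001) = 0.000
((¬C ∨ B) ⊙ ¬A) ⇒ C = min(1, 1 − 0.000 + 0.599) = min(1, 1.599) = 1.000
¬(((¬C ∨ B) ⊙ ¬A) ⇒ C) = 1 − 1.000 = 0.000
¬¬(((¬C ∨ B) ⊙ ¬A) ⇒ C) = 1 − 0.000 = 1.000
¬¬¬(((¬C ∨ B) ⊙ ¬A) ⇒ C) = 1 − 1.000 = 0.000
C ∨ ¬¬¬(((¬C ∨ B) ⊙ ¬A) ⇒ C) = max(0.599, 0.000) = 0.599
¬(C ∨ ¬¬¬(((¬C ∨ B) ⊙ ¬A) ⇒ C)) = 1 − 0.599 = 0.401

0.401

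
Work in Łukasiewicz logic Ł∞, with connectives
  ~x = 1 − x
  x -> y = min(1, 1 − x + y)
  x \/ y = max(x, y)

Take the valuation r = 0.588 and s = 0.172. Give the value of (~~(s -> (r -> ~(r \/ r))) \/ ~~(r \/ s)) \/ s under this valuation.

r \/ r = max(0.588, 0.588) = 0.588
~(r \/ r) = 1 − 0.588 = 0.412
r -> ~(r \/ r) = min(1, 1 − 0.588 + 0.412) = min(1, 0.824) = 0.824
s -> (r -> ~(r \/ r)) = min(1, 1 − 0.172 + 0.824) = min(1, 1.652) = 1.000
~(s -> (r -> ~(r \/ r))) = 1 − 1.000 = 0.000
~~(s -> (r -> ~(r \/ r))) = 1 − 0.000 = 1.000
r \/ s = max(0.588, 0.172) = 0.588
~(r \/ s) = 1 − 0.588 = 0.412
~~(r \/ s) = 1 − 0.412 = 0.588
~~(s -> (r -> ~(r \/ r))) \/ ~~(r \/ s) = max(1.000, 0.588) = 1.000
(~~(s -> (r -> ~(r \/ r))) \/ ~~(r \/ s)) \/ s = max(1.000, 0.172) = 1.000

1.000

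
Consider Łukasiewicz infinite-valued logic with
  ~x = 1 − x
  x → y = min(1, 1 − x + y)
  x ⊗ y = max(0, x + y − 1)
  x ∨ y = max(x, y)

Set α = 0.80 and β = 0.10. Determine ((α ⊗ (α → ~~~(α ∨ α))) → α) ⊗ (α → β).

α ∨ α = max(0.80, 0.80) = 0.80
~(α ∨ α) = 1 − 0.80 = 0.20
~~(α ∨ α) = 1 − 0.20 = 0.80
~~~(α ∨ α) = 1 − 0.80 = 0.20
α → ~~~(α ∨ α) = min(1, 1 − 0.80 + 0.20) = min(1, 0.40) = 0.40
α ⊗ (α → ~~~(α ∨ α)) = max(0, 0.80 + 0.40 − 1) = max(0, 0.20) = 0.20
(α ⊗ (α → ~~~(α ∨ α))) → α = min(1, 1 − 0.20 + 0.80) = min(1, 1.60) = 1.00
α → β = min(1, 1 − 0.80 + 0.10) = min(1, 0.30) = 0.30
((α ⊗ (α → ~~~(α ∨ α))) → α) ⊗ (α → β) = max(0, 1.00 + 0.30 − 1) = max(0, 0.30) = 0.30

0.30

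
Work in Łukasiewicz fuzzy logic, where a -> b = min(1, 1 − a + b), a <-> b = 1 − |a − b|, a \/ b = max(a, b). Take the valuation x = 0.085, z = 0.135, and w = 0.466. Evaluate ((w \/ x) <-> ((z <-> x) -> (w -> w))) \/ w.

0.466

w \/ x = max(0.466, 0.085) = 0.466
z <-> x = 1 − |0.135 − 0.085| = 1 − 0.050 = 0.950
w -> w = min(1, 1 − 0.466 + 0.466) = min(1, 1.000) = 1.000
(z <-> x) -> (w -> w) = min(1, 1 − 0.950 + 1.000) = min(1, 1.050) = 1.000
(w \/ x) <-> ((z <-> x) -> (w -> w)) = 1 − |0.466 − 1.000| = 1 − 0.534 = 0.466
((w \/ x) <-> ((z <-> x) -> (w -> w))) \/ w = max(0.466, 0.466) = 0.466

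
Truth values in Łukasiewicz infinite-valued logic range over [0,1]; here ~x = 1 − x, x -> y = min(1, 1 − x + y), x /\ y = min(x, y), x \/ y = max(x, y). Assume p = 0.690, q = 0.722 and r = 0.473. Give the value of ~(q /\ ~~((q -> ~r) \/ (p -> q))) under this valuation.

0.278

~r = 1 − 0.473 = 0.527
q -> ~r = min(1, 1 − 0.722 + 0.527) = min(1, 0.805) = 0.805
p -> q = min(1, 1 − 0.690 + 0.722) = min(1, 1.032) = 1.000
(q -> ~r) \/ (p -> q) = max(0.805, 1.000) = 1.000
~((q -> ~r) \/ (p -> q)) = 1 − 1.000 = 0.000
~~((q -> ~r) \/ (p -> q)) = 1 − 0.000 = 1.000
q /\ ~~((q -> ~r) \/ (p -> q)) = min(0.722, 1.000) = 0.722
~(q /\ ~~((q -> ~r) \/ (p -> q))) = 1 − 0.722 = 0.278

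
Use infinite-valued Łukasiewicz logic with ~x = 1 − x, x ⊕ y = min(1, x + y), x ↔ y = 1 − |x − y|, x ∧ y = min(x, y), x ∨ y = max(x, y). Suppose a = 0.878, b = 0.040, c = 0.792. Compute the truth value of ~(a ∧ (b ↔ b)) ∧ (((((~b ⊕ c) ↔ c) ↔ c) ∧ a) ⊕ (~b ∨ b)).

0.122

b ↔ b = 1 − |0.040 − 0.040| = 1 − 0.000 = 1.000
a ∧ (b ↔ b) = min(0.878, 1.000) = 0.878
~(a ∧ (b ↔ b)) = 1 − 0.878 = 0.122
~b = 1 − 0.040 = 0.960
~b ⊕ c = min(1, 0.960 + 0.792) = min(1, 1.752) = 1.000
(~b ⊕ c) ↔ c = 1 − |1.000 − 0.792| = 1 − 0.208 = 0.792
((~b ⊕ c) ↔ c) ↔ c = 1 − |0.792 − 0.792| = 1 − 0.000 = 1.000
(((~b ⊕ c) ↔ c) ↔ c) ∧ a = min(1.000, 0.878) = 0.878
~b ∨ b = max(0.960, 0.040) = 0.960
((((~b ⊕ c) ↔ c) ↔ c) ∧ a) ⊕ (~b ∨ b) = min(1, 0.878 + 0.960) = min(1, 1.838) = 1.000
~(a ∧ (b ↔ b)) ∧ (((((~b ⊕ c) ↔ c) ↔ c) ∧ a) ⊕ (~b ∨ b)) = min(0.122, 1.000) = 0.122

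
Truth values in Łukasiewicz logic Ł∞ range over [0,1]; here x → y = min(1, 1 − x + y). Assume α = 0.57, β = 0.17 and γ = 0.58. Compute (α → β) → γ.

α → β = min(1, 1 − 0.57 + 0.17) = min(1, 0.60) = 0.60
(α → β) → γ = min(1, 1 − 0.60 + 0.58) = min(1, 0.98) = 0.98

0.98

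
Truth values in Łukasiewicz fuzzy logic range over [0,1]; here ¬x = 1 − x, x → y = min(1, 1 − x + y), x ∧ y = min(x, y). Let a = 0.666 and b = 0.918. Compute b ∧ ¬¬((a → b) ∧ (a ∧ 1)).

a → b = min(1, 1 − 0.666 + 0.918) = min(1, 1.252) = 1.000
a ∧ 1 = min(0.666, 1.000) = 0.666
(a → b) ∧ (a ∧ 1) = min(1.000, 0.666) = 0.666
¬((a → b) ∧ (a ∧ 1)) = 1 − 0.666 = 0.334
¬¬((a → b) ∧ (a ∧ 1)) = 1 − 0.334 = 0.666
b ∧ ¬¬((a → b) ∧ (a ∧ 1)) = min(0.918, 0.666) = 0.666

0.666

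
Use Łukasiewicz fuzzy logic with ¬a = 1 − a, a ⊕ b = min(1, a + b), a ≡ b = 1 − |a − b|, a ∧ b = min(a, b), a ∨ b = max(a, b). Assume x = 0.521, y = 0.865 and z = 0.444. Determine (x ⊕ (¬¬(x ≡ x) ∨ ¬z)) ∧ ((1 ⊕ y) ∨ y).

1.000

x ≡ x = 1 − |0.521 − 0.521| = 1 − 0.000 = 1.000
¬(x ≡ x) = 1 − 1.000 = 0.000
¬¬(x ≡ x) = 1 − 0.000 = 1.000
¬z = 1 − 0.444 = 0.556
¬¬(x ≡ x) ∨ ¬z = max(1.000, 0.556) = 1.000
x ⊕ (¬¬(x ≡ x) ∨ ¬z) = min(1, 0.521 + 1.000) = min(1, 1.521) = 1.000
1 ⊕ y = min(1, 1.000 + 0.865) = min(1, 1.865) = 1.000
(1 ⊕ y) ∨ y = max(1.000, 0.865) = 1.000
(x ⊕ (¬¬(x ≡ x) ∨ ¬z)) ∧ ((1 ⊕ y) ∨ y) = min(1.000, 1.000) = 1.000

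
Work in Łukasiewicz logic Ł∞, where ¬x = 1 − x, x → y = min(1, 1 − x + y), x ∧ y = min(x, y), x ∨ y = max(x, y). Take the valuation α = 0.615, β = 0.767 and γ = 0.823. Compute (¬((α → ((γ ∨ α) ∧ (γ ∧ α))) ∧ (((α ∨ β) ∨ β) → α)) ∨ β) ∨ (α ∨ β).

γ ∨ α = max(0.823, 0.615) = 0.823
γ ∧ α = min(0.823, 0.615) = 0.615
(γ ∨ α) ∧ (γ ∧ α) = min(0.823, 0.615) = 0.615
α → ((γ ∨ α) ∧ (γ ∧ α)) = min(1, 1 − 0.615 + 0.615) = min(1, 1.000) = 1.000
α ∨ β = max(0.615, 0.767) = 0.767
(α ∨ β) ∨ β = max(0.767, 0.767) = 0.767
((α ∨ β) ∨ β) → α = min(1, 1 − 0.767 + 0.615) = min(1, 0.848) = 0.848
(α → ((γ ∨ α) ∧ (γ ∧ α))) ∧ (((α ∨ β) ∨ β) → α) = min(1.000, 0.848) = 0.848
¬((α → ((γ ∨ α) ∧ (γ ∧ α))) ∧ (((α ∨ β) ∨ β) → α)) = 1 − 0.848 = 0.152
¬((α → ((γ ∨ α) ∧ (γ ∧ α))) ∧ (((α ∨ β) ∨ β) → α)) ∨ β = max(0.152, 0.767) = 0.767
(¬((α → ((γ ∨ α) ∧ (γ ∧ α))) ∧ (((α ∨ β) ∨ β) → α)) ∨ β) ∨ (α ∨ β) = max(0.767, 0.767) = 0.767

0.767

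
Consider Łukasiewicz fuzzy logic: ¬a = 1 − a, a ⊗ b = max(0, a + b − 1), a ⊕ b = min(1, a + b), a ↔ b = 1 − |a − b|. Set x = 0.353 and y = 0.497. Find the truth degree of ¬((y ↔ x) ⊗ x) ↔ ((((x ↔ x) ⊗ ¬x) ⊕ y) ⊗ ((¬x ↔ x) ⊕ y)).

y ↔ x = 1 − |0.497 − 0.353| = 1 − 0.144 = 0.856
(y ↔ x) ⊗ x = max(0, 0.856 + 0.353 − 1) = max(0, 0.209) = 0.209
¬((y ↔ x) ⊗ x) = 1 − 0.209 = 0.791
x ↔ x = 1 − |0.353 − 0.353| = 1 − 0.000 = 1.000
¬x = 1 − 0.353 = 0.647
(x ↔ x) ⊗ ¬x = max(0, 1.000 + 0.647 − 1) = max(0, 0.647) = 0.647
((x ↔ x) ⊗ ¬x) ⊕ y = min(1, 0.647 + 0.497) = min(1, 1.144) = 1.000
¬x ↔ x = 1 − |0.647 − 0.353| = 1 − 0.294 = 0.706
(¬x ↔ x) ⊕ y = min(1, 0.706 + 0.497) = min(1, 1.203) = 1.000
(((x ↔ x) ⊗ ¬x) ⊕ y) ⊗ ((¬x ↔ x) ⊕ y) = max(0, 1.000 + 1.000 − 1) = max(0, 1.000) = 1.000
¬((y ↔ x) ⊗ x) ↔ ((((x ↔ x) ⊗ ¬x) ⊕ y) ⊗ ((¬x ↔ x) ⊕ y)) = 1 − |0.791 − 1.000| = 1 − 0.209 = 0.791

0.791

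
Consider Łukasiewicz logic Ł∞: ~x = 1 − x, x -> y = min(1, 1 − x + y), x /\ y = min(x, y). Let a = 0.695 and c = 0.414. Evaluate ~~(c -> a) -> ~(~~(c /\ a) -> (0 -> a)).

0.000

c -> a = min(1, 1 − 0.414 + 0.695) = min(1, 1.281) = 1.000
~(c -> a) = 1 − 1.000 = 0.000
~~(c -> a) = 1 − 0.000 = 1.000
c /\ a = min(0.414, 0.695) = 0.414
~(c /\ a) = 1 − 0.414 = 0.586
~~(c /\ a) = 1 − 0.586 = 0.414
0 -> a = min(1, 1 − 0.000 + 0.695) = min(1, 1.695) = 1.000
~~(c /\ a) -> (0 -> a) = min(1, 1 − 0.414 + 1.000) = min(1, 1.586) = 1.000
~(~~(c /\ a) -> (0 -> a)) = 1 − 1.000 = 0.000
~~(c -> a) -> ~(~~(c /\ a) -> (0 -> a)) = min(1, 1 − 1.000 + 0.000) = min(1, 0.000) = 0.000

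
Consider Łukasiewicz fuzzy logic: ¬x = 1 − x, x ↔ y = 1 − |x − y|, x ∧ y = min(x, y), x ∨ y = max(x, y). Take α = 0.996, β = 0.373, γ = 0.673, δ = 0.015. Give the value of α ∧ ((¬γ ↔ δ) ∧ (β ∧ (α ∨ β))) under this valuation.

0.373

¬γ = 1 − 0.673 = 0.327
¬γ ↔ δ = 1 − |0.327 − 0.015| = 1 − 0.312 = 0.688
α ∨ β = max(0.996, 0.373) = 0.996
β ∧ (α ∨ β) = min(0.373, 0.996) = 0.373
(¬γ ↔ δ) ∧ (β ∧ (α ∨ β)) = min(0.688, 0.373) = 0.373
α ∧ ((¬γ ↔ δ) ∧ (β ∧ (α ∨ β))) = min(0.996, 0.373) = 0.373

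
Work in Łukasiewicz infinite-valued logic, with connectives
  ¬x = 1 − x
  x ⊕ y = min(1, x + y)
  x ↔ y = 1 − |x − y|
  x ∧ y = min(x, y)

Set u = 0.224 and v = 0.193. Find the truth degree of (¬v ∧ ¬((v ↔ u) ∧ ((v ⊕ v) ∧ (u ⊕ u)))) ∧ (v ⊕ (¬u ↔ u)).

¬v = 1 − 0.193 = 0.807
v ↔ u = 1 − |0.193 − 0.224| = 1 − 0.031 = 0.969
v ⊕ v = min(1, 0.193 + 0.193) = min(1, 0.386) = 0.386
u ⊕ u = min(1, 0.224 + 0.224) = min(1, 0.448) = 0.448
(v ⊕ v) ∧ (u ⊕ u) = min(0.386, 0.448) = 0.386
(v ↔ u) ∧ ((v ⊕ v) ∧ (u ⊕ u)) = min(0.969, 0.386) = 0.386
¬((v ↔ u) ∧ ((v ⊕ v) ∧ (u ⊕ u))) = 1 − 0.386 = 0.614
¬v ∧ ¬((v ↔ u) ∧ ((v ⊕ v) ∧ (u ⊕ u))) = min(0.807, 0.614) = 0.614
¬u = 1 − 0.224 = 0.776
¬u ↔ u = 1 − |0.776 − 0.224| = 1 − 0.552 = 0.448
v ⊕ (¬u ↔ u) = min(1, 0.193 + 0.448) = min(1, 0.641) = 0.641
(¬v ∧ ¬((v ↔ u) ∧ ((v ⊕ v) ∧ (u ⊕ u)))) ∧ (v ⊕ (¬u ↔ u)) = min(0.614, 0.641) = 0.614

0.614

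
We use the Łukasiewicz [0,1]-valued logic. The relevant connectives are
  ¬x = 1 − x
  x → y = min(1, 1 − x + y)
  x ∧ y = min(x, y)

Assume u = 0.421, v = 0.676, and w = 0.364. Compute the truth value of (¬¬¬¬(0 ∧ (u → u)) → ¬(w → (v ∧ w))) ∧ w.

u → u = min(1, 1 − 0.421 + 0.421) = min(1, 1.000) = 1.000
0 ∧ (u → u) = min(0.000, 1.000) = 0.000
¬(0 ∧ (u → u)) = 1 − 0.000 = 1.000
¬¬(0 ∧ (u → u)) = 1 − 1.000 = 0.000
¬¬¬(0 ∧ (u → u)) = 1 − 0.000 = 1.000
¬¬¬¬(0 ∧ (u → u)) = 1 − 1.000 = 0.000
v ∧ w = min(0.676, 0.364) = 0.364
w → (v ∧ w) = min(1, 1 − 0.364 + 0.364) = min(1, 1.000) = 1.000
¬(w → (v ∧ w)) = 1 − 1.000 = 0.000
¬¬¬¬(0 ∧ (u → u)) → ¬(w → (v ∧ w)) = min(1, 1 − 0.000 + 0.000) = min(1, 1.000) = 1.000
(¬¬¬¬(0 ∧ (u → u)) → ¬(w → (v ∧ w))) ∧ w = min(1.000, 0.364) = 0.364

0.364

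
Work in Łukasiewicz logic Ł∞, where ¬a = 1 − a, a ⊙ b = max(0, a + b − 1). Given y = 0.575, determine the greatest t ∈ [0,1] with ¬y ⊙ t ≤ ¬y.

1.000

¬y = 1 − 0.575 = 0.425
So the left factor is ¬y = 0.425.
So the right-hand bound is ¬y = 0.425.
The residuum of the Łukasiewicz t-norm gives the supremum: min(1, 1 − 0.425 + 0.425).
1 − 0.425 + 0.425 = 1.000, so t = min(1, 1.000) = 1.000.
Check: 0.425 ⊙ 1.000 = max(0, 0.425) = 0.425 ≤ 0.425.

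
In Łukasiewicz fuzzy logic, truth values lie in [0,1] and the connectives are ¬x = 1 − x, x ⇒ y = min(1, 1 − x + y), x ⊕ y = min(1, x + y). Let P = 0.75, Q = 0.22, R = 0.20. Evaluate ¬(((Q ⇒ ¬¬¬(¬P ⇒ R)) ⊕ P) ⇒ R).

¬P = 1 − 0.75 = 0.25
¬P ⇒ R = min(1, 1 − 0.25 + 0.20) = min(1, 0.95) = 0.95
¬(¬P ⇒ R) = 1 − 0.95 = 0.05
¬¬(¬P ⇒ R) = 1 − 0.05 = 0.95
¬¬¬(¬P ⇒ R) = 1 − 0.95 = 0.05
Q ⇒ ¬¬¬(¬P ⇒ R) = min(1, 1 − 0.22 + 0.05) = min(1, 0.83) = 0.83
(Q ⇒ ¬¬¬(¬P ⇒ R)) ⊕ P = min(1, 0.83 + 0.75) = min(1, 1.58) = 1.00
((Q ⇒ ¬¬¬(¬P ⇒ R)) ⊕ P) ⇒ R = min(1, 1 − 1.00 + 0.20) = min(1, 0.20) = 0.20
¬(((Q ⇒ ¬¬¬(¬P ⇒ R)) ⊕ P) ⇒ R) = 1 − 0.20 = 0.80

0.80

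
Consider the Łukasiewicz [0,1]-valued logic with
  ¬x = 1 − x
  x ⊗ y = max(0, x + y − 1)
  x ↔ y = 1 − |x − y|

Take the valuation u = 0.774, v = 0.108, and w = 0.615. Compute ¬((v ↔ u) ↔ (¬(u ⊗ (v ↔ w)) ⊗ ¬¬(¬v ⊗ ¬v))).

0.183

v ↔ u = 1 − |0.108 − 0.774| = 1 − 0.666 = 0.334
v ↔ w = 1 − |0.108 − 0.615| = 1 − 0.507 = 0.493
u ⊗ (v ↔ w) = max(0, 0.774 + 0.493 − 1) = max(0, 0.267) = 0.267
¬(u ⊗ (v ↔ w)) = 1 − 0.267 = 0.733
¬v = 1 − 0.108 = 0.892
¬v ⊗ ¬v = max(0, 0.892 + 0.892 − 1) = max(0, 0.784) = 0.784
¬(¬v ⊗ ¬v) = 1 − 0.784 = 0.216
¬¬(¬v ⊗ ¬v) = 1 − 0.216 = 0.784
¬(u ⊗ (v ↔ w)) ⊗ ¬¬(¬v ⊗ ¬v) = max(0, 0.733 + 0.784 − 1) = max(0, 0.517) = 0.517
(v ↔ u) ↔ (¬(u ⊗ (v ↔ w)) ⊗ ¬¬(¬v ⊗ ¬v)) = 1 − |0.334 − 0.517| = 1 − 0.183 = 0.817
¬((v ↔ u) ↔ (¬(u ⊗ (v ↔ w)) ⊗ ¬¬(¬v ⊗ ¬v))) = 1 − 0.817 = 0.183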